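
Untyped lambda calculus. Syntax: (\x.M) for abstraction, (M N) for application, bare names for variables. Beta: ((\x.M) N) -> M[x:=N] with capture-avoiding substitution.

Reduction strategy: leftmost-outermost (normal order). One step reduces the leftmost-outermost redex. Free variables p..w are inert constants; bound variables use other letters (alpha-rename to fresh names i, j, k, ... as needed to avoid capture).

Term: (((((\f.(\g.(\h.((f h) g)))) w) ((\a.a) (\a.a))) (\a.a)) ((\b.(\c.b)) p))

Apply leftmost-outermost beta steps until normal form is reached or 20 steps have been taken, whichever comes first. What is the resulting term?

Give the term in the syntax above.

Step 0: (((((\f.(\g.(\h.((f h) g)))) w) ((\a.a) (\a.a))) (\a.a)) ((\b.(\c.b)) p))
Step 1: ((((\g.(\h.((w h) g))) ((\a.a) (\a.a))) (\a.a)) ((\b.(\c.b)) p))
Step 2: (((\h.((w h) ((\a.a) (\a.a)))) (\a.a)) ((\b.(\c.b)) p))
Step 3: (((w (\a.a)) ((\a.a) (\a.a))) ((\b.(\c.b)) p))
Step 4: (((w (\a.a)) (\a.a)) ((\b.(\c.b)) p))
Step 5: (((w (\a.a)) (\a.a)) (\c.p))

Answer: (((w (\a.a)) (\a.a)) (\c.p))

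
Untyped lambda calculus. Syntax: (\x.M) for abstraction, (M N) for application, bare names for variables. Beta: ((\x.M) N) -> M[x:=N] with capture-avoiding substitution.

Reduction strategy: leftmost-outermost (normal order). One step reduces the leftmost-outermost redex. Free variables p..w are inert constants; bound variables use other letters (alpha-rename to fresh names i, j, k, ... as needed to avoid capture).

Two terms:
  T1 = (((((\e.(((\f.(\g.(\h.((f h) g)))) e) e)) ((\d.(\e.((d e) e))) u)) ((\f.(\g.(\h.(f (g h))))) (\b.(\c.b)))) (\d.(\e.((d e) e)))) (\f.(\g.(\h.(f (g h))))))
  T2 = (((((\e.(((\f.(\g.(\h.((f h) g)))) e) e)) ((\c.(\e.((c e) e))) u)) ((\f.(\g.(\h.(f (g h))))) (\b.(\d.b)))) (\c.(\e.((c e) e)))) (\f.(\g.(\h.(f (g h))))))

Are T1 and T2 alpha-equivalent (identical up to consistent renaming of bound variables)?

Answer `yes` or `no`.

Term 1: (((((\e.(((\f.(\g.(\h.((f h) g)))) e) e)) ((\d.(\e.((d e) e))) u)) ((\f.(\g.(\h.(f (g h))))) (\b.(\c.b)))) (\d.(\e.((d e) e)))) (\f.(\g.(\h.(f (g h))))))
Term 2: (((((\e.(((\f.(\g.(\h.((f h) g)))) e) e)) ((\c.(\e.((c e) e))) u)) ((\f.(\g.(\h.(f (g h))))) (\b.(\d.b)))) (\c.(\e.((c e) e)))) (\f.(\g.(\h.(f (g h))))))
Alpha-equivalence: compare structure up to binder renaming.
Result: True

Answer: yes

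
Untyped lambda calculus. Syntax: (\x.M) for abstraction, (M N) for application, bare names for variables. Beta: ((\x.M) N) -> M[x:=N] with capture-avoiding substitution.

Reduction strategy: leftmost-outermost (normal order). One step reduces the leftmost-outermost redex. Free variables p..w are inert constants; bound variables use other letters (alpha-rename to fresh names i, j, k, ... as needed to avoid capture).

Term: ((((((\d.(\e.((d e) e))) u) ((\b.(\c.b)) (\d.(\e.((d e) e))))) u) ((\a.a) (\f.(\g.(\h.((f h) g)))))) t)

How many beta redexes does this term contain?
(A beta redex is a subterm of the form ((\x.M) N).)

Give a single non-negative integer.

Term: ((((((\d.(\e.((d e) e))) u) ((\b.(\c.b)) (\d.(\e.((d e) e))))) u) ((\a.a) (\f.(\g.(\h.((f h) g)))))) t)
  Redex: ((\d.(\e.((d e) e))) u)
  Redex: ((\b.(\c.b)) (\d.(\e.((d e) e))))
  Redex: ((\a.a) (\f.(\g.(\h.((f h) g)))))
Total redexes: 3

Answer: 3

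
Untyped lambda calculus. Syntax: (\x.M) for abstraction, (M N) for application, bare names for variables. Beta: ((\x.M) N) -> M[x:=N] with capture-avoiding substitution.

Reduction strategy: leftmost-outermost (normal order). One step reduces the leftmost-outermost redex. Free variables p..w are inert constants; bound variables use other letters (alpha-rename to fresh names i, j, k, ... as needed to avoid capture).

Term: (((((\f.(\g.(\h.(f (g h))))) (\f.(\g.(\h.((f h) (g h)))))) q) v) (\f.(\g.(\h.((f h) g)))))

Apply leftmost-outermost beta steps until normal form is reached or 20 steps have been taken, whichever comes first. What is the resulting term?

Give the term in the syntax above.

Step 0: (((((\f.(\g.(\h.(f (g h))))) (\f.(\g.(\h.((f h) (g h)))))) q) v) (\f.(\g.(\h.((f h) g)))))
Step 1: ((((\g.(\h.((\f.(\g.(\h.((f h) (g h))))) (g h)))) q) v) (\f.(\g.(\h.((f h) g)))))
Step 2: (((\h.((\f.(\g.(\h.((f h) (g h))))) (q h))) v) (\f.(\g.(\h.((f h) g)))))
Step 3: (((\f.(\g.(\h.((f h) (g h))))) (q v)) (\f.(\g.(\h.((f h) g)))))
Step 4: ((\g.(\h.(((q v) h) (g h)))) (\f.(\g.(\h.((f h) g)))))
Step 5: (\h.(((q v) h) ((\f.(\g.(\h.((f h) g)))) h)))
Step 6: (\h.(((q v) h) (\g.(\i.((h i) g)))))

Answer: (\h.(((q v) h) (\g.(\i.((h i) g)))))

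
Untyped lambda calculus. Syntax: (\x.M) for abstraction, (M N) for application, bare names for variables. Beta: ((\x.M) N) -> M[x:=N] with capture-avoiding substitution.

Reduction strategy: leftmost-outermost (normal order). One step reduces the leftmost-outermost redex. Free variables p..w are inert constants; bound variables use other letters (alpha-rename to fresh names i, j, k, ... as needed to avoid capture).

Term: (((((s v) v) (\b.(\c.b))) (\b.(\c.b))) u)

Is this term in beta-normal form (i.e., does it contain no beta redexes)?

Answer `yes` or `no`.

Answer: yes

Derivation:
Term: (((((s v) v) (\b.(\c.b))) (\b.(\c.b))) u)
No beta redexes found.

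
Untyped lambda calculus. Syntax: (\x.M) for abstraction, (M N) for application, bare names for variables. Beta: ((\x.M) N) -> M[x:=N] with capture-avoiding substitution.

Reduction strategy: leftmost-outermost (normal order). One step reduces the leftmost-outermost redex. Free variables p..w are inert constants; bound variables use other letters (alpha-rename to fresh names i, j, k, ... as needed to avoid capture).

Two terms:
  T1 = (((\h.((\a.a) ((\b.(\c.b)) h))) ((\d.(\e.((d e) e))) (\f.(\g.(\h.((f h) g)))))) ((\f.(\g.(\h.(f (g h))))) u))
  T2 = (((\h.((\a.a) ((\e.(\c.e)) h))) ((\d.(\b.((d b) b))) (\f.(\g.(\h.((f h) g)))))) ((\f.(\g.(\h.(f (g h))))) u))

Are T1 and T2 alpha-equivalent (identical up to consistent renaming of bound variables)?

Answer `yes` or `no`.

Answer: yes

Derivation:
Term 1: (((\h.((\a.a) ((\b.(\c.b)) h))) ((\d.(\e.((d e) e))) (\f.(\g.(\h.((f h) g)))))) ((\f.(\g.(\h.(f (g h))))) u))
Term 2: (((\h.((\a.a) ((\e.(\c.e)) h))) ((\d.(\b.((d b) b))) (\f.(\g.(\h.((f h) g)))))) ((\f.(\g.(\h.(f (g h))))) u))
Alpha-equivalence: compare structure up to binder renaming.
Result: True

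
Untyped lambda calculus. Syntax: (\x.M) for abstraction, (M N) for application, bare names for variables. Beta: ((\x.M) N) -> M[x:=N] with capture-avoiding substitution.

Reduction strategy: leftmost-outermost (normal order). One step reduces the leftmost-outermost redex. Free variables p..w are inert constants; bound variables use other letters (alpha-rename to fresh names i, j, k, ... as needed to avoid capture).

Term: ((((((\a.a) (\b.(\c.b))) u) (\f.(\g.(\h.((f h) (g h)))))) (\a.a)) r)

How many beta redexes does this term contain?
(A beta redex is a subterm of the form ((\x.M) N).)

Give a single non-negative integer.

Answer: 1

Derivation:
Term: ((((((\a.a) (\b.(\c.b))) u) (\f.(\g.(\h.((f h) (g h)))))) (\a.a)) r)
  Redex: ((\a.a) (\b.(\c.b)))
Total redexes: 1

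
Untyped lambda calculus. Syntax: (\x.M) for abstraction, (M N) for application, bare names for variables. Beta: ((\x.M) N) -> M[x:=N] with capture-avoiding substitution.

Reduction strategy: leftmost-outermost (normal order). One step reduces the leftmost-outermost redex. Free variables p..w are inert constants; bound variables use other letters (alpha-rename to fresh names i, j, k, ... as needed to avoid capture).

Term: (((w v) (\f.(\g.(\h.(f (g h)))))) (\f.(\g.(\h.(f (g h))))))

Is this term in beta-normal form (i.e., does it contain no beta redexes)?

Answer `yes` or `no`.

Term: (((w v) (\f.(\g.(\h.(f (g h)))))) (\f.(\g.(\h.(f (g h))))))
No beta redexes found.

Answer: yes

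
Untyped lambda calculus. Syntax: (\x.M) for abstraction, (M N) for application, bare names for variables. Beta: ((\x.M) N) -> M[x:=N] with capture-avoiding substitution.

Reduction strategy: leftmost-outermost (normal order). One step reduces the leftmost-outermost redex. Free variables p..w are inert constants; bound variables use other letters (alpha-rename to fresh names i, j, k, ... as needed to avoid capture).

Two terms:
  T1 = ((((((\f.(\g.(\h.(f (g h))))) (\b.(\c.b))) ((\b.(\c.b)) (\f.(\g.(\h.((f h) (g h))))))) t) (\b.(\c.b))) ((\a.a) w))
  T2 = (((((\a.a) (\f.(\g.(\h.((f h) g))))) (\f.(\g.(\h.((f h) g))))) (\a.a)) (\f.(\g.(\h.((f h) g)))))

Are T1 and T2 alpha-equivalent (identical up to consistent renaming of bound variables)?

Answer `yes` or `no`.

Answer: no

Derivation:
Term 1: ((((((\f.(\g.(\h.(f (g h))))) (\b.(\c.b))) ((\b.(\c.b)) (\f.(\g.(\h.((f h) (g h))))))) t) (\b.(\c.b))) ((\a.a) w))
Term 2: (((((\a.a) (\f.(\g.(\h.((f h) g))))) (\f.(\g.(\h.((f h) g))))) (\a.a)) (\f.(\g.(\h.((f h) g)))))
Alpha-equivalence: compare structure up to binder renaming.
Result: False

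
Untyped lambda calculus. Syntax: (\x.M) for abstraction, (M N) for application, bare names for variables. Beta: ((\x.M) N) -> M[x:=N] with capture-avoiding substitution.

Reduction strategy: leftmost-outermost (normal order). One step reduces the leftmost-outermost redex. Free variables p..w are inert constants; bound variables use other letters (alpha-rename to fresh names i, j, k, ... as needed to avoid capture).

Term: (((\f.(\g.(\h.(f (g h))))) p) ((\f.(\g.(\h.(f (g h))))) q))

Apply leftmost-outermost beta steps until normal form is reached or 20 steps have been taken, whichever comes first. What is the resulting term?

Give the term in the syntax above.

Step 0: (((\f.(\g.(\h.(f (g h))))) p) ((\f.(\g.(\h.(f (g h))))) q))
Step 1: ((\g.(\h.(p (g h)))) ((\f.(\g.(\h.(f (g h))))) q))
Step 2: (\h.(p (((\f.(\g.(\h.(f (g h))))) q) h)))
Step 3: (\h.(p ((\g.(\h.(q (g h)))) h)))
Step 4: (\h.(p (\i.(q (h i)))))

Answer: (\h.(p (\i.(q (h i)))))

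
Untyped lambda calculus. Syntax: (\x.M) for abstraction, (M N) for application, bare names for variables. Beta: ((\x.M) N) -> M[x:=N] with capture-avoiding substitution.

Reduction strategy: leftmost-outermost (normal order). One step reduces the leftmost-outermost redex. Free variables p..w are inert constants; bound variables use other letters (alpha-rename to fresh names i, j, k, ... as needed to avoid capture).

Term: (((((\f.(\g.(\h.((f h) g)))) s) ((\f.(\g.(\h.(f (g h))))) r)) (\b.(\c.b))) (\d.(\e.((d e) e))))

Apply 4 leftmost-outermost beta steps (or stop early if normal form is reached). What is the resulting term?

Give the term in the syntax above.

Answer: (((s (\b.(\c.b))) (\g.(\h.(r (g h))))) (\d.(\e.((d e) e))))

Derivation:
Step 0: (((((\f.(\g.(\h.((f h) g)))) s) ((\f.(\g.(\h.(f (g h))))) r)) (\b.(\c.b))) (\d.(\e.((d e) e))))
Step 1: ((((\g.(\h.((s h) g))) ((\f.(\g.(\h.(f (g h))))) r)) (\b.(\c.b))) (\d.(\e.((d e) e))))
Step 2: (((\h.((s h) ((\f.(\g.(\h.(f (g h))))) r))) (\b.(\c.b))) (\d.(\e.((d e) e))))
Step 3: (((s (\b.(\c.b))) ((\f.(\g.(\h.(f (g h))))) r)) (\d.(\e.((d e) e))))
Step 4: (((s (\b.(\c.b))) (\g.(\h.(r (g h))))) (\d.(\e.((d e) e))))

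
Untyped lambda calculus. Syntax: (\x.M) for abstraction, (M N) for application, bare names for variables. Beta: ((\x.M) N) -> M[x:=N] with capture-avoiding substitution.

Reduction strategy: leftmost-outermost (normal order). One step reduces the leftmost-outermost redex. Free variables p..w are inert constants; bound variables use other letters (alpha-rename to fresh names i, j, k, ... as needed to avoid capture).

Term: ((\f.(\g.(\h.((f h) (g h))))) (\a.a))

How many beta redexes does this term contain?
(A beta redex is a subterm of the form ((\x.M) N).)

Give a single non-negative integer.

Term: ((\f.(\g.(\h.((f h) (g h))))) (\a.a))
  Redex: ((\f.(\g.(\h.((f h) (g h))))) (\a.a))
Total redexes: 1

Answer: 1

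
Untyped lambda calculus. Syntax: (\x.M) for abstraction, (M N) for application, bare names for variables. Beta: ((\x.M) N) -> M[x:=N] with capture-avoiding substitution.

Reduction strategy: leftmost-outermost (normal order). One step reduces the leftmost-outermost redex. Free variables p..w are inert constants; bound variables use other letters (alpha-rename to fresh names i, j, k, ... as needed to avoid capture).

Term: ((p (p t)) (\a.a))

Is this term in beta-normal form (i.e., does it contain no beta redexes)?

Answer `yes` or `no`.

Term: ((p (p t)) (\a.a))
No beta redexes found.

Answer: yes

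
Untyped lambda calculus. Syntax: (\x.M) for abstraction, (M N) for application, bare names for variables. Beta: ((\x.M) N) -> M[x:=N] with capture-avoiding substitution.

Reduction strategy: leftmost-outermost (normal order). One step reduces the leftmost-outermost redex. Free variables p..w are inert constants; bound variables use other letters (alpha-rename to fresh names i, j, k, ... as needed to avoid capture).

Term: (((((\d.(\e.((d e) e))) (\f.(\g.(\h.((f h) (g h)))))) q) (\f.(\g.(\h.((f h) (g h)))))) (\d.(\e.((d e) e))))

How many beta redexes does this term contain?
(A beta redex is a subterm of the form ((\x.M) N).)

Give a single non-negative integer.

Answer: 1

Derivation:
Term: (((((\d.(\e.((d e) e))) (\f.(\g.(\h.((f h) (g h)))))) q) (\f.(\g.(\h.((f h) (g h)))))) (\d.(\e.((d e) e))))
  Redex: ((\d.(\e.((d e) e))) (\f.(\g.(\h.((f h) (g h))))))
Total redexes: 1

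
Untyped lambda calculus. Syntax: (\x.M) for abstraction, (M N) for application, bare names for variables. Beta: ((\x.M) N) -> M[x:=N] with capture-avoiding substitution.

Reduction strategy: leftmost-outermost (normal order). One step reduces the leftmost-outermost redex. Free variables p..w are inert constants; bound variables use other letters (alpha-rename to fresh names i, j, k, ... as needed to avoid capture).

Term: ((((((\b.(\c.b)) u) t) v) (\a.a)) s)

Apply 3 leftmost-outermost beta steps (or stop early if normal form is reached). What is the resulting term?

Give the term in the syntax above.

Step 0: ((((((\b.(\c.b)) u) t) v) (\a.a)) s)
Step 1: (((((\c.u) t) v) (\a.a)) s)
Step 2: (((u v) (\a.a)) s)
Step 3: (normal form reached)

Answer: (((u v) (\a.a)) s)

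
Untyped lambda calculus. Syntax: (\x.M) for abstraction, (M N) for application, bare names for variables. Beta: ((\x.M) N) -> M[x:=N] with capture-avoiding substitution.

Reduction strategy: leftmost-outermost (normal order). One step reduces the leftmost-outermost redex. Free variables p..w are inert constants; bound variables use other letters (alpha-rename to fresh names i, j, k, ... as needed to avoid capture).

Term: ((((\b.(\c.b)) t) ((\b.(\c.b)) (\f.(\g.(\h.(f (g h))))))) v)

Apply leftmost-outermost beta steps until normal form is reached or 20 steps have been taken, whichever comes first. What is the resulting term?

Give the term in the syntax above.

Step 0: ((((\b.(\c.b)) t) ((\b.(\c.b)) (\f.(\g.(\h.(f (g h))))))) v)
Step 1: (((\c.t) ((\b.(\c.b)) (\f.(\g.(\h.(f (g h))))))) v)
Step 2: (t v)

Answer: (t v)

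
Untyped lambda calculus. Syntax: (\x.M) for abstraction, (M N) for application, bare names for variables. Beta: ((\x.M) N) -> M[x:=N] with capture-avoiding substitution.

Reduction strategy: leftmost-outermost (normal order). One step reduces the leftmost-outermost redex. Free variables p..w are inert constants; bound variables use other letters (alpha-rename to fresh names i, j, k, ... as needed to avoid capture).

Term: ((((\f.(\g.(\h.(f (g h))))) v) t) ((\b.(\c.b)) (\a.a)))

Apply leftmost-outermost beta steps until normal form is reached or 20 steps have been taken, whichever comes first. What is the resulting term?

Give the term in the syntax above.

Step 0: ((((\f.(\g.(\h.(f (g h))))) v) t) ((\b.(\c.b)) (\a.a)))
Step 1: (((\g.(\h.(v (g h)))) t) ((\b.(\c.b)) (\a.a)))
Step 2: ((\h.(v (t h))) ((\b.(\c.b)) (\a.a)))
Step 3: (v (t ((\b.(\c.b)) (\a.a))))
Step 4: (v (t (\c.(\a.a))))

Answer: (v (t (\c.(\a.a))))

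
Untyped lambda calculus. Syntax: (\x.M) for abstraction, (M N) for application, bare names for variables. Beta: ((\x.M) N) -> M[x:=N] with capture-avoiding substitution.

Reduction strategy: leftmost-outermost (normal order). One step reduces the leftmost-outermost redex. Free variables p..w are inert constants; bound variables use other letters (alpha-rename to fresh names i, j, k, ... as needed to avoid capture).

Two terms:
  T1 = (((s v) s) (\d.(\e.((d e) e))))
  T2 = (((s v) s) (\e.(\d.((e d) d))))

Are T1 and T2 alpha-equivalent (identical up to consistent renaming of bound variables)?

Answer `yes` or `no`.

Answer: yes

Derivation:
Term 1: (((s v) s) (\d.(\e.((d e) e))))
Term 2: (((s v) s) (\e.(\d.((e d) d))))
Alpha-equivalence: compare structure up to binder renaming.
Result: True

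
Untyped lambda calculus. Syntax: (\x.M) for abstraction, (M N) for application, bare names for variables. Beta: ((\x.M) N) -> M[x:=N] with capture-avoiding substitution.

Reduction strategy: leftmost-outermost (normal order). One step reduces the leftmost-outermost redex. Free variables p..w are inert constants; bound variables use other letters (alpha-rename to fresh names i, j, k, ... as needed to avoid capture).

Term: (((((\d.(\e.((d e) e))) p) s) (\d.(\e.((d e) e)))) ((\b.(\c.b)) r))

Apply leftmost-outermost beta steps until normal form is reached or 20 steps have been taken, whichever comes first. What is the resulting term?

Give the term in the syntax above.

Step 0: (((((\d.(\e.((d e) e))) p) s) (\d.(\e.((d e) e)))) ((\b.(\c.b)) r))
Step 1: ((((\e.((p e) e)) s) (\d.(\e.((d e) e)))) ((\b.(\c.b)) r))
Step 2: ((((p s) s) (\d.(\e.((d e) e)))) ((\b.(\c.b)) r))
Step 3: ((((p s) s) (\d.(\e.((d e) e)))) (\c.r))

Answer: ((((p s) s) (\d.(\e.((d e) e)))) (\c.r))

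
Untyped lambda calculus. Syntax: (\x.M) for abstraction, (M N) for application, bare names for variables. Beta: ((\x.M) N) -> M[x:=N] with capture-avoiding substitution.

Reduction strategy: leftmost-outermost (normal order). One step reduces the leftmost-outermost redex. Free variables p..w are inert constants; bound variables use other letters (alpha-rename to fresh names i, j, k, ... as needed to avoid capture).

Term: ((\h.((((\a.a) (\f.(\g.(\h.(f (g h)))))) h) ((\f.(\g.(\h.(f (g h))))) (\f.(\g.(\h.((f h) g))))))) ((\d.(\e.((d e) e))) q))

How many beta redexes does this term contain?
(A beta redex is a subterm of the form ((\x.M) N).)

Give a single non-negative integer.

Answer: 4

Derivation:
Term: ((\h.((((\a.a) (\f.(\g.(\h.(f (g h)))))) h) ((\f.(\g.(\h.(f (g h))))) (\f.(\g.(\h.((f h) g))))))) ((\d.(\e.((d e) e))) q))
  Redex: ((\h.((((\a.a) (\f.(\g.(\h.(f (g h)))))) h) ((\f.(\g.(\h.(f (g h))))) (\f.(\g.(\h.((f h) g))))))) ((\d.(\e.((d e) e))) q))
  Redex: ((\a.a) (\f.(\g.(\h.(f (g h))))))
  Redex: ((\f.(\g.(\h.(f (g h))))) (\f.(\g.(\h.((f h) g)))))
  Redex: ((\d.(\e.((d e) e))) q)
Total redexes: 4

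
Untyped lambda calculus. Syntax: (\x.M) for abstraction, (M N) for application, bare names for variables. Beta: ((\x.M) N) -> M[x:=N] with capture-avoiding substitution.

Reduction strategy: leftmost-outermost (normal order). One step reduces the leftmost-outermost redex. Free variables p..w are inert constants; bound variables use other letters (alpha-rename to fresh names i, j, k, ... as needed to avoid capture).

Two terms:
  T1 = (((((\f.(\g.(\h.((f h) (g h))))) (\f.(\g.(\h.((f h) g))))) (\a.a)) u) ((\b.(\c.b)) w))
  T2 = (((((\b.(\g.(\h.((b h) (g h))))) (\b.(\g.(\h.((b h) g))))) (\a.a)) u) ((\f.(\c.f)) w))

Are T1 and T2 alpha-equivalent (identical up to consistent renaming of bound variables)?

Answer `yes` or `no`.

Term 1: (((((\f.(\g.(\h.((f h) (g h))))) (\f.(\g.(\h.((f h) g))))) (\a.a)) u) ((\b.(\c.b)) w))
Term 2: (((((\b.(\g.(\h.((b h) (g h))))) (\b.(\g.(\h.((b h) g))))) (\a.a)) u) ((\f.(\c.f)) w))
Alpha-equivalence: compare structure up to binder renaming.
Result: True

Answer: yes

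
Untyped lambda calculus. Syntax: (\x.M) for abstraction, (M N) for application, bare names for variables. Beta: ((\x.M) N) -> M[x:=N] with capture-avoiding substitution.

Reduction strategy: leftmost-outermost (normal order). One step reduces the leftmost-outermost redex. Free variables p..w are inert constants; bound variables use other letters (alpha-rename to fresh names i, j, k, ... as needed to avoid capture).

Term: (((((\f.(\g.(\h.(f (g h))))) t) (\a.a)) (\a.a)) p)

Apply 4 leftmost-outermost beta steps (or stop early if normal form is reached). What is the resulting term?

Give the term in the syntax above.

Step 0: (((((\f.(\g.(\h.(f (g h))))) t) (\a.a)) (\a.a)) p)
Step 1: ((((\g.(\h.(t (g h)))) (\a.a)) (\a.a)) p)
Step 2: (((\h.(t ((\a.a) h))) (\a.a)) p)
Step 3: ((t ((\a.a) (\a.a))) p)
Step 4: ((t (\a.a)) p)

Answer: ((t (\a.a)) p)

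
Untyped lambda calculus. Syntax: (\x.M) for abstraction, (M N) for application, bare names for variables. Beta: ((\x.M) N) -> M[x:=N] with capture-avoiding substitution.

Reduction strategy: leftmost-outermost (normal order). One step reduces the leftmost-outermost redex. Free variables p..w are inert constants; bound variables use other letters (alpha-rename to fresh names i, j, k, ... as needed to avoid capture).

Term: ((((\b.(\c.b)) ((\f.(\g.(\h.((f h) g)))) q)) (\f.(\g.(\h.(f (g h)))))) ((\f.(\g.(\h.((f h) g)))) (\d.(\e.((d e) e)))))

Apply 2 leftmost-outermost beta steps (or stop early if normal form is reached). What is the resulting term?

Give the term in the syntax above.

Step 0: ((((\b.(\c.b)) ((\f.(\g.(\h.((f h) g)))) q)) (\f.(\g.(\h.(f (g h)))))) ((\f.(\g.(\h.((f h) g)))) (\d.(\e.((d e) e)))))
Step 1: (((\c.((\f.(\g.(\h.((f h) g)))) q)) (\f.(\g.(\h.(f (g h)))))) ((\f.(\g.(\h.((f h) g)))) (\d.(\e.((d e) e)))))
Step 2: (((\f.(\g.(\h.((f h) g)))) q) ((\f.(\g.(\h.((f h) g)))) (\d.(\e.((d e) e)))))

Answer: (((\f.(\g.(\h.((f h) g)))) q) ((\f.(\g.(\h.((f h) g)))) (\d.(\e.((d e) e)))))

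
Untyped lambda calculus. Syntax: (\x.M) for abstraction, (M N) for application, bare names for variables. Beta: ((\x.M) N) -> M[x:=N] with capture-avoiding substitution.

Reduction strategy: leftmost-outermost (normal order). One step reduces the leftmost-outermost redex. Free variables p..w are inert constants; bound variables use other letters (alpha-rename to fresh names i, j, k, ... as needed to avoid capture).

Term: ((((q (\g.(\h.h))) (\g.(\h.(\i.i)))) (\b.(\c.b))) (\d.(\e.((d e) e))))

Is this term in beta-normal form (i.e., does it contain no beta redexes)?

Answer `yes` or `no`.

Term: ((((q (\g.(\h.h))) (\g.(\h.(\i.i)))) (\b.(\c.b))) (\d.(\e.((d e) e))))
No beta redexes found.

Answer: yes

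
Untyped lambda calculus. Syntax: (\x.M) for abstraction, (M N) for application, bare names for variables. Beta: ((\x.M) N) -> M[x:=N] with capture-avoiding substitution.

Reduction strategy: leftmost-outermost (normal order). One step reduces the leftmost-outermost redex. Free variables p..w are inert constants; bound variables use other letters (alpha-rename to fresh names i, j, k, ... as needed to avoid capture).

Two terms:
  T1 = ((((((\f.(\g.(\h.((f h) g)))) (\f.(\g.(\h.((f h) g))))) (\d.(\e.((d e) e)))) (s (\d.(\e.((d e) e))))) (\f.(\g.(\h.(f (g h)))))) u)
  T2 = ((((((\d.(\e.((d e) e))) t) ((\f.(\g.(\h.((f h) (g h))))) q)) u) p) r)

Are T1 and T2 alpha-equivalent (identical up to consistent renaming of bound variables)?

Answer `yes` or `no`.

Answer: no

Derivation:
Term 1: ((((((\f.(\g.(\h.((f h) g)))) (\f.(\g.(\h.((f h) g))))) (\d.(\e.((d e) e)))) (s (\d.(\e.((d e) e))))) (\f.(\g.(\h.(f (g h)))))) u)
Term 2: ((((((\d.(\e.((d e) e))) t) ((\f.(\g.(\h.((f h) (g h))))) q)) u) p) r)
Alpha-equivalence: compare structure up to binder renaming.
Result: False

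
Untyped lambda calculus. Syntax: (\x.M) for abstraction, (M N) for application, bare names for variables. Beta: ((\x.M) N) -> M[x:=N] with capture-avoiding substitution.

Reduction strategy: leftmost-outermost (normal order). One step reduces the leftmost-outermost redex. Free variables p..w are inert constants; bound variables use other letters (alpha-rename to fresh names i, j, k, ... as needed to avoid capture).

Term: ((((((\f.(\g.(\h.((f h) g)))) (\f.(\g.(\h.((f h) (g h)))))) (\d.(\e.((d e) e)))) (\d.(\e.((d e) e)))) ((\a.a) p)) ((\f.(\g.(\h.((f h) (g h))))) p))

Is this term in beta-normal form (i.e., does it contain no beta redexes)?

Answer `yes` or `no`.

Term: ((((((\f.(\g.(\h.((f h) g)))) (\f.(\g.(\h.((f h) (g h)))))) (\d.(\e.((d e) e)))) (\d.(\e.((d e) e)))) ((\a.a) p)) ((\f.(\g.(\h.((f h) (g h))))) p))
Found 3 beta redex(es).

Answer: no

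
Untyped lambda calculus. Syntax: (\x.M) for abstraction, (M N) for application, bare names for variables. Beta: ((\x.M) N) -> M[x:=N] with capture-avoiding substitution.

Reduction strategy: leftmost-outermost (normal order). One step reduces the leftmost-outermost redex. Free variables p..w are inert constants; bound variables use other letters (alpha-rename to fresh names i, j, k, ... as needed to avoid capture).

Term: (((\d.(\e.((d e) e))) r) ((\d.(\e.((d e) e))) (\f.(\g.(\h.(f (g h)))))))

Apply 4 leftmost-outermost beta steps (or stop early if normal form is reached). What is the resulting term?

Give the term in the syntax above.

Answer: ((r (\e.((\g.(\h.(e (g h)))) e))) ((\d.(\e.((d e) e))) (\f.(\g.(\h.(f (g h)))))))

Derivation:
Step 0: (((\d.(\e.((d e) e))) r) ((\d.(\e.((d e) e))) (\f.(\g.(\h.(f (g h)))))))
Step 1: ((\e.((r e) e)) ((\d.(\e.((d e) e))) (\f.(\g.(\h.(f (g h)))))))
Step 2: ((r ((\d.(\e.((d e) e))) (\f.(\g.(\h.(f (g h))))))) ((\d.(\e.((d e) e))) (\f.(\g.(\h.(f (g h)))))))
Step 3: ((r (\e.(((\f.(\g.(\h.(f (g h))))) e) e))) ((\d.(\e.((d e) e))) (\f.(\g.(\h.(f (g h)))))))
Step 4: ((r (\e.((\g.(\h.(e (g h)))) e))) ((\d.(\e.((d e) e))) (\f.(\g.(\h.(f (g h)))))))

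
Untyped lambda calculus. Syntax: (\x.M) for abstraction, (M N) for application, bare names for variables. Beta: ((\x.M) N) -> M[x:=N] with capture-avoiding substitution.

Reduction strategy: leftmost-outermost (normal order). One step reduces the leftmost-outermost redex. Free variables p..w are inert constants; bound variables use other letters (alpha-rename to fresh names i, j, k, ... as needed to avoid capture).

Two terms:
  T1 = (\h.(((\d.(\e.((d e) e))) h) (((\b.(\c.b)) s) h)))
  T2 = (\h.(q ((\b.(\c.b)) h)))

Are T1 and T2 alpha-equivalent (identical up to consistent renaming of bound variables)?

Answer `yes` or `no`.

Answer: no

Derivation:
Term 1: (\h.(((\d.(\e.((d e) e))) h) (((\b.(\c.b)) s) h)))
Term 2: (\h.(q ((\b.(\c.b)) h)))
Alpha-equivalence: compare structure up to binder renaming.
Result: False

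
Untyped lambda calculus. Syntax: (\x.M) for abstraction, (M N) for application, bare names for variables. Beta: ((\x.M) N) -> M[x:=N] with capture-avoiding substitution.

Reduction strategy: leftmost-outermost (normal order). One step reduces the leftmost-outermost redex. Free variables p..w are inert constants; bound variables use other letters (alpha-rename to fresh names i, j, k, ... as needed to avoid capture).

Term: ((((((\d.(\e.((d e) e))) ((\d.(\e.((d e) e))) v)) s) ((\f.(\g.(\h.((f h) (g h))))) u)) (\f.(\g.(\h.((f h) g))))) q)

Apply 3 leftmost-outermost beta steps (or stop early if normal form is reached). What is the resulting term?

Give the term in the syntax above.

Step 0: ((((((\d.(\e.((d e) e))) ((\d.(\e.((d e) e))) v)) s) ((\f.(\g.(\h.((f h) (g h))))) u)) (\f.(\g.(\h.((f h) g))))) q)
Step 1: (((((\e.((((\d.(\e.((d e) e))) v) e) e)) s) ((\f.(\g.(\h.((f h) (g h))))) u)) (\f.(\g.(\h.((f h) g))))) q)
Step 2: (((((((\d.(\e.((d e) e))) v) s) s) ((\f.(\g.(\h.((f h) (g h))))) u)) (\f.(\g.(\h.((f h) g))))) q)
Step 3: ((((((\e.((v e) e)) s) s) ((\f.(\g.(\h.((f h) (g h))))) u)) (\f.(\g.(\h.((f h) g))))) q)

Answer: ((((((\e.((v e) e)) s) s) ((\f.(\g.(\h.((f h) (g h))))) u)) (\f.(\g.(\h.((f h) g))))) q)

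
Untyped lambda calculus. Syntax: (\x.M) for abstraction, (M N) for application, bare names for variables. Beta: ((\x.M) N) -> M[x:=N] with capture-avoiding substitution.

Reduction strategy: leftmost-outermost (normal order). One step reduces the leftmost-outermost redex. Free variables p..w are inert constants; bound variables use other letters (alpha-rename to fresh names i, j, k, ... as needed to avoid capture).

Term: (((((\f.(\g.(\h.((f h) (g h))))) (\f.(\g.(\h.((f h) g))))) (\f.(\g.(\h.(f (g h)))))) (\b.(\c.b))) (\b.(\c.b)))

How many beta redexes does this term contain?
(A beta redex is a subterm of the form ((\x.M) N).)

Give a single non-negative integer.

Answer: 1

Derivation:
Term: (((((\f.(\g.(\h.((f h) (g h))))) (\f.(\g.(\h.((f h) g))))) (\f.(\g.(\h.(f (g h)))))) (\b.(\c.b))) (\b.(\c.b)))
  Redex: ((\f.(\g.(\h.((f h) (g h))))) (\f.(\g.(\h.((f h) g)))))
Total redexes: 1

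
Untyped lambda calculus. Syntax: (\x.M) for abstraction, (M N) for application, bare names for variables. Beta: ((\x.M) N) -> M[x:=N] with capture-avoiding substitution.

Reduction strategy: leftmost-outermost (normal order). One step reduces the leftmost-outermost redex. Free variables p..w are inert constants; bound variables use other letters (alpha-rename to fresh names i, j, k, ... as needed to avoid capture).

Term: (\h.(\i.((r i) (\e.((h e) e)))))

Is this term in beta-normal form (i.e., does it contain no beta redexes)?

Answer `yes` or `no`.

Term: (\h.(\i.((r i) (\e.((h e) e)))))
No beta redexes found.

Answer: yes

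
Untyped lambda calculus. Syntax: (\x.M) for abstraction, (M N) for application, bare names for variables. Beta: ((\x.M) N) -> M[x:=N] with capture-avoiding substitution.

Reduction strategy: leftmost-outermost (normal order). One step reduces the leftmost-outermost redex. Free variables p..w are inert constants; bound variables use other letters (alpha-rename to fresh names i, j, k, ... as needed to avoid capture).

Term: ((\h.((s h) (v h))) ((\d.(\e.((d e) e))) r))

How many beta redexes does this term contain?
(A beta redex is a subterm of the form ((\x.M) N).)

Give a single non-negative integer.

Term: ((\h.((s h) (v h))) ((\d.(\e.((d e) e))) r))
  Redex: ((\h.((s h) (v h))) ((\d.(\e.((d e) e))) r))
  Redex: ((\d.(\e.((d e) e))) r)
Total redexes: 2

Answer: 2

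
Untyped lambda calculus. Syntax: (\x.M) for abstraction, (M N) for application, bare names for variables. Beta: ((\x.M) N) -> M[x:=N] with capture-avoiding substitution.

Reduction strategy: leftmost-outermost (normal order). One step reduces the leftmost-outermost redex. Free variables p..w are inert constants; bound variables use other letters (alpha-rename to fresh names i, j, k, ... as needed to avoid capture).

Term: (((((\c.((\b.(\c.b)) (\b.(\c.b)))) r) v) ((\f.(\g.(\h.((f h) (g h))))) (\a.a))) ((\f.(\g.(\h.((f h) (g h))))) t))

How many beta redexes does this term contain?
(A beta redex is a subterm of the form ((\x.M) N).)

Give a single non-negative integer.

Answer: 4

Derivation:
Term: (((((\c.((\b.(\c.b)) (\b.(\c.b)))) r) v) ((\f.(\g.(\h.((f h) (g h))))) (\a.a))) ((\f.(\g.(\h.((f h) (g h))))) t))
  Redex: ((\c.((\b.(\c.b)) (\b.(\c.b)))) r)
  Redex: ((\b.(\c.b)) (\b.(\c.b)))
  Redex: ((\f.(\g.(\h.((f h) (g h))))) (\a.a))
  Redex: ((\f.(\g.(\h.((f h) (g h))))) t)
Total redexes: 4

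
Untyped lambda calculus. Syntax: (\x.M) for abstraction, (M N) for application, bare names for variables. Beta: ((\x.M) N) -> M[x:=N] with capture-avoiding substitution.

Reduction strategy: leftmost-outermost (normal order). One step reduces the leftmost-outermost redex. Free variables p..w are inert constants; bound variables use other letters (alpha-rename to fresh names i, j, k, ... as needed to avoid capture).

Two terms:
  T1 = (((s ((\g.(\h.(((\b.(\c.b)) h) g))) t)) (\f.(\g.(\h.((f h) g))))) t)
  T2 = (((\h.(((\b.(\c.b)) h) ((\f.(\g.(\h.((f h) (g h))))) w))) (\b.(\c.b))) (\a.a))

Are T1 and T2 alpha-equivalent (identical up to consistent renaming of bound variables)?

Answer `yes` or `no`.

Answer: no

Derivation:
Term 1: (((s ((\g.(\h.(((\b.(\c.b)) h) g))) t)) (\f.(\g.(\h.((f h) g))))) t)
Term 2: (((\h.(((\b.(\c.b)) h) ((\f.(\g.(\h.((f h) (g h))))) w))) (\b.(\c.b))) (\a.a))
Alpha-equivalence: compare structure up to binder renaming.
Result: False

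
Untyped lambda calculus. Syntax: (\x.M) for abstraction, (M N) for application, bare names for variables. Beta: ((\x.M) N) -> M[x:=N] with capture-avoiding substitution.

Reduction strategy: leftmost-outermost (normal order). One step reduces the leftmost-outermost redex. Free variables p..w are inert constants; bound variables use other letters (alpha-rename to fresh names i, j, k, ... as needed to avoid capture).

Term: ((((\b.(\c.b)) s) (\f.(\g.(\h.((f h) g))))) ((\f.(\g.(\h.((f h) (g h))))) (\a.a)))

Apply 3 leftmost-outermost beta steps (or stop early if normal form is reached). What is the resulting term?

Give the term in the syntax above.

Answer: (s (\g.(\h.(((\a.a) h) (g h)))))

Derivation:
Step 0: ((((\b.(\c.b)) s) (\f.(\g.(\h.((f h) g))))) ((\f.(\g.(\h.((f h) (g h))))) (\a.a)))
Step 1: (((\c.s) (\f.(\g.(\h.((f h) g))))) ((\f.(\g.(\h.((f h) (g h))))) (\a.a)))
Step 2: (s ((\f.(\g.(\h.((f h) (g h))))) (\a.a)))
Step 3: (s (\g.(\h.(((\a.a) h) (g h)))))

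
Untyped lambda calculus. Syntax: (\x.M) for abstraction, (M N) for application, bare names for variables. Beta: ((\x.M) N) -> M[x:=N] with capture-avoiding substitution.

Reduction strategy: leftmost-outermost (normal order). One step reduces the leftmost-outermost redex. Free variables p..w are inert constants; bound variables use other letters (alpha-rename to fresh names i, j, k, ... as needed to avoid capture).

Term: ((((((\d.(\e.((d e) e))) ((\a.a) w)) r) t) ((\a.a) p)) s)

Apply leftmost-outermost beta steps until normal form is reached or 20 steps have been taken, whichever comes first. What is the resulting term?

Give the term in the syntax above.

Step 0: ((((((\d.(\e.((d e) e))) ((\a.a) w)) r) t) ((\a.a) p)) s)
Step 1: (((((\e.((((\a.a) w) e) e)) r) t) ((\a.a) p)) s)
Step 2: (((((((\a.a) w) r) r) t) ((\a.a) p)) s)
Step 3: (((((w r) r) t) ((\a.a) p)) s)
Step 4: (((((w r) r) t) p) s)

Answer: (((((w r) r) t) p) s)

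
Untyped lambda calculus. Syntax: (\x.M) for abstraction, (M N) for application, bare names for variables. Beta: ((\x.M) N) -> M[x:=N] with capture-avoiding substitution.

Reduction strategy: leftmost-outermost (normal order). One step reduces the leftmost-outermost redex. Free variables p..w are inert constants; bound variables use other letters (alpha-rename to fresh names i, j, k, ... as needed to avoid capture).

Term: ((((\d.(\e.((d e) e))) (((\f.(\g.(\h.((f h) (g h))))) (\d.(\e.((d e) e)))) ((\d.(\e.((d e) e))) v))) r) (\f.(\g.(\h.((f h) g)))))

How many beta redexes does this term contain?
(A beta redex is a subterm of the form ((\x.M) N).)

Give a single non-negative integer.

Term: ((((\d.(\e.((d e) e))) (((\f.(\g.(\h.((f h) (g h))))) (\d.(\e.((d e) e)))) ((\d.(\e.((d e) e))) v))) r) (\f.(\g.(\h.((f h) g)))))
  Redex: ((\d.(\e.((d e) e))) (((\f.(\g.(\h.((f h) (g h))))) (\d.(\e.((d e) e)))) ((\d.(\e.((d e) e))) v)))
  Redex: ((\f.(\g.(\h.((f h) (g h))))) (\d.(\e.((d e) e))))
  Redex: ((\d.(\e.((d e) e))) v)
Total redexes: 3

Answer: 3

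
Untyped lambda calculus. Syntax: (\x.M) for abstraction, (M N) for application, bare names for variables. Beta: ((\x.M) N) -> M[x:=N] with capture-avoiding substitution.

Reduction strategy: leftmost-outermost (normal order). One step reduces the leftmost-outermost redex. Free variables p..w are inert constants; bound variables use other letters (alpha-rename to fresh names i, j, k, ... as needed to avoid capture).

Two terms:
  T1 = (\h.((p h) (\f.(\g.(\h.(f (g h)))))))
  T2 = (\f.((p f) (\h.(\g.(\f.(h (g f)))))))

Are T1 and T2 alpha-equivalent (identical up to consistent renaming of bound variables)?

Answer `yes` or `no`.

Answer: yes

Derivation:
Term 1: (\h.((p h) (\f.(\g.(\h.(f (g h)))))))
Term 2: (\f.((p f) (\h.(\g.(\f.(h (g f)))))))
Alpha-equivalence: compare structure up to binder renaming.
Result: True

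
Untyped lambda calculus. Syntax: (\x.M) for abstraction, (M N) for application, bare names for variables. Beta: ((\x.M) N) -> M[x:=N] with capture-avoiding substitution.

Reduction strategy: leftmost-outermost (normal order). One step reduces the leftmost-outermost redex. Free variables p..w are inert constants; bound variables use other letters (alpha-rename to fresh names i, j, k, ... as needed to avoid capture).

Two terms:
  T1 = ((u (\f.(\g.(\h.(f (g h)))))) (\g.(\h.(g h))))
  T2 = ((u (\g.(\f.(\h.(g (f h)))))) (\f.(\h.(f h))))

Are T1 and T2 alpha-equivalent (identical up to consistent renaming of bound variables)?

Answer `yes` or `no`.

Answer: yes

Derivation:
Term 1: ((u (\f.(\g.(\h.(f (g h)))))) (\g.(\h.(g h))))
Term 2: ((u (\g.(\f.(\h.(g (f h)))))) (\f.(\h.(f h))))
Alpha-equivalence: compare structure up to binder renaming.
Result: True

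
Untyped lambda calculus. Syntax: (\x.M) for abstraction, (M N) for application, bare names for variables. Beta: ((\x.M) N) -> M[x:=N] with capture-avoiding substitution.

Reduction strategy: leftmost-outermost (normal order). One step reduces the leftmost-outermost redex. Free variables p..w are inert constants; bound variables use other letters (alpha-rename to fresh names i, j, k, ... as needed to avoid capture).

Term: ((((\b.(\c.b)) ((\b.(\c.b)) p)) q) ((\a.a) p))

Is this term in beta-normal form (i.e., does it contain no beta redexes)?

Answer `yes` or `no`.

Term: ((((\b.(\c.b)) ((\b.(\c.b)) p)) q) ((\a.a) p))
Found 3 beta redex(es).

Answer: no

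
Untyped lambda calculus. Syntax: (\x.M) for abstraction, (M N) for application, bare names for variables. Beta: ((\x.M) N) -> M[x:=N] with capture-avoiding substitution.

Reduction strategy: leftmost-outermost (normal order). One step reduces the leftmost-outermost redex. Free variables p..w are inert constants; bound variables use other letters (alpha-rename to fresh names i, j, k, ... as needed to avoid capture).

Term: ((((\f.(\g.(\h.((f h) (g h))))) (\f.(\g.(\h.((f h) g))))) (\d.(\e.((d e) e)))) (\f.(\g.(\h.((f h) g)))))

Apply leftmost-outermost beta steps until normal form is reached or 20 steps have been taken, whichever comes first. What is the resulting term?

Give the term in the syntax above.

Answer: (\h.(\i.((h i) (\e.(\h.((e h) e))))))

Derivation:
Step 0: ((((\f.(\g.(\h.((f h) (g h))))) (\f.(\g.(\h.((f h) g))))) (\d.(\e.((d e) e)))) (\f.(\g.(\h.((f h) g)))))
Step 1: (((\g.(\h.(((\f.(\g.(\h.((f h) g)))) h) (g h)))) (\d.(\e.((d e) e)))) (\f.(\g.(\h.((f h) g)))))
Step 2: ((\h.(((\f.(\g.(\h.((f h) g)))) h) ((\d.(\e.((d e) e))) h))) (\f.(\g.(\h.((f h) g)))))
Step 3: (((\f.(\g.(\h.((f h) g)))) (\f.(\g.(\h.((f h) g))))) ((\d.(\e.((d e) e))) (\f.(\g.(\h.((f h) g))))))
Step 4: ((\g.(\h.(((\f.(\g.(\h.((f h) g)))) h) g))) ((\d.(\e.((d e) e))) (\f.(\g.(\h.((f h) g))))))
Step 5: (\h.(((\f.(\g.(\h.((f h) g)))) h) ((\d.(\e.((d e) e))) (\f.(\g.(\h.((f h) g)))))))
Step 6: (\h.((\g.(\i.((h i) g))) ((\d.(\e.((d e) e))) (\f.(\g.(\h.((f h) g)))))))
Step 7: (\h.(\i.((h i) ((\d.(\e.((d e) e))) (\f.(\g.(\h.((f h) g))))))))
Step 8: (\h.(\i.((h i) (\e.(((\f.(\g.(\h.((f h) g)))) e) e)))))
Step 9: (\h.(\i.((h i) (\e.((\g.(\h.((e h) g))) e)))))
Step 10: (\h.(\i.((h i) (\e.(\h.((e h) e))))))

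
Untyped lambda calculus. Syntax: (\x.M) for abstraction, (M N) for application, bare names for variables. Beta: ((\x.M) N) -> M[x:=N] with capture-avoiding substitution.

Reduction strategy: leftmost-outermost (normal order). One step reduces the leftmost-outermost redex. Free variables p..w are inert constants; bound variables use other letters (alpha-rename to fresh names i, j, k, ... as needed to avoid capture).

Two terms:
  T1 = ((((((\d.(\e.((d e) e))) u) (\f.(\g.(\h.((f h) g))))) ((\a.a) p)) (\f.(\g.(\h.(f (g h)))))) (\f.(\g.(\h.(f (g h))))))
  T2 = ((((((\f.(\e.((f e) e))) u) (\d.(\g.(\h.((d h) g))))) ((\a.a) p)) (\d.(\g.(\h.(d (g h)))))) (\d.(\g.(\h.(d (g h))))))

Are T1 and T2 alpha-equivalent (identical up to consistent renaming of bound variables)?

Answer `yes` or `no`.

Answer: yes

Derivation:
Term 1: ((((((\d.(\e.((d e) e))) u) (\f.(\g.(\h.((f h) g))))) ((\a.a) p)) (\f.(\g.(\h.(f (g h)))))) (\f.(\g.(\h.(f (g h))))))
Term 2: ((((((\f.(\e.((f e) e))) u) (\d.(\g.(\h.((d h) g))))) ((\a.a) p)) (\d.(\g.(\h.(d (g h)))))) (\d.(\g.(\h.(d (g h))))))
Alpha-equivalence: compare structure up to binder renaming.
Result: True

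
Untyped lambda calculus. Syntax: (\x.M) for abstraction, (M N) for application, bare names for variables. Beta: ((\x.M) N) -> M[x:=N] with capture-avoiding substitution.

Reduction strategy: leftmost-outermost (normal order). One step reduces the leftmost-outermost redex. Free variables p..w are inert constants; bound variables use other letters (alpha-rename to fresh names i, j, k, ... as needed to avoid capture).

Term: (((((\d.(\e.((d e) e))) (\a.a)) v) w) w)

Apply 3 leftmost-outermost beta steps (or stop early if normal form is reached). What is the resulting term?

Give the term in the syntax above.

Answer: (((v v) w) w)

Derivation:
Step 0: (((((\d.(\e.((d e) e))) (\a.a)) v) w) w)
Step 1: ((((\e.(((\a.a) e) e)) v) w) w)
Step 2: (((((\a.a) v) v) w) w)
Step 3: (((v v) w) w)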